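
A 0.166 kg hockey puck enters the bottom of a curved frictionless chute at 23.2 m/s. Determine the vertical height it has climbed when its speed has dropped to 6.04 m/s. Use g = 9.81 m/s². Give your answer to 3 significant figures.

h = 25.6 m

Conservation of energy: ½mv₁² = ½mv₂² + mgh
h = (v₁² − v₂²)/(2g) = (23.2² − 6.04²)/(2 × 9.81) = 25.57 m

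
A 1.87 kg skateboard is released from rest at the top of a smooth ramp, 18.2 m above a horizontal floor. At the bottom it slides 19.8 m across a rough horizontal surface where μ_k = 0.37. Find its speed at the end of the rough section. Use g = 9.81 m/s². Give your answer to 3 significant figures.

v = 14.6 m/s

Energy at the top = energy at the end + work done against friction:
mgh = ½mv² + μ_k m g d
W_f = μ_k mg d = (0.37)(1.87)(9.81)(19.8) = 134.4 J
½mv² = mgh − W_f = 333.87 − 134.4 = 199.48 J
v = √(2 × 199.48/1.87) = 14.61 m/s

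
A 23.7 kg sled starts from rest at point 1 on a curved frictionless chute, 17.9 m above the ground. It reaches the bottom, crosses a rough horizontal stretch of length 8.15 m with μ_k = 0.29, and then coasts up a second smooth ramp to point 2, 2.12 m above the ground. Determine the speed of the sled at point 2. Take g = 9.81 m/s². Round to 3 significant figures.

Energy at 1: mgh₁ = (23.7)(9.81)(17.9) = 4161.7 J
Friction loss: W_f = μ_k mg d = 549.5 J
At 2: ½mv² + mgh₂ = mgh₁ − W_f
½mv² = 4161.7 − 549.5 − 492.89 = 3119.3 J
v = √(2 × 3119.3/23.7) = 16.22 m/s

v = 16.2 m/s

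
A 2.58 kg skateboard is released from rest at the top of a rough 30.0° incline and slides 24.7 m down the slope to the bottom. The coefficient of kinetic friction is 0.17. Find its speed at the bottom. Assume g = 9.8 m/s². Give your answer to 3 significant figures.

v = 13.1 m/s

Taking the bottom as reference, mgh = ½mv² + μ_k N L with h = L sinθ, N = mg cosθ:
mgh = mgL sinθ = (2.58)(9.8)(24.7)sin30.0° = 312.26 J
W_f = μ_k mg cosθ · L = (0.17)(2.58)(9.8)cos30.0°·24.7 = 91.94 J
½mv² = 312.26 − 91.94 = 220.31 J
v = √(2 × 220.31/2.58) = 13.07 m/s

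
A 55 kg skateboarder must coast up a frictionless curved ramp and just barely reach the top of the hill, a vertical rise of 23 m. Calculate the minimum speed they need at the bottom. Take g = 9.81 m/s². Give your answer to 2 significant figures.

At the top they are momentarily at rest, so all KE converts to PE: ½mv² = mgh
v = √(2gh) = √(2 × 9.81 × 23) = 21.24 m/s

v = 21 m/s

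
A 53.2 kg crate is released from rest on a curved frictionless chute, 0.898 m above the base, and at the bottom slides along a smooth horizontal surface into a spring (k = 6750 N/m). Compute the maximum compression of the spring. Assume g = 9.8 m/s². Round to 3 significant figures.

Energy conservation (no friction) from release to max compression: mgh = ½kx²
x = √(2mgh/k) = √(2 × 53.2 × 9.8 × 0.898 / 6750) = 0.3725 m

x = 0.372 m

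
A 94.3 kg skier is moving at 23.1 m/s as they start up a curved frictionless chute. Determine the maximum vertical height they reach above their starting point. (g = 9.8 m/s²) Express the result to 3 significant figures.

Setting KE at the bottom equal to PE gained: ½mv² = mgh
h = v²/(2g) = 23.1²/(2 × 9.8) = 27.22 m

h = 27.2 m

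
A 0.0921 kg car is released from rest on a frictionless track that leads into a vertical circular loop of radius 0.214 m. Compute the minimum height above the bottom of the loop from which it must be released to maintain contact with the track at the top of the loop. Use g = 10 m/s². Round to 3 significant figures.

At the top, for minimum speed gravity alone supplies the centripetal force: mg = mv_top²/r ⇒ v_top² = gr = 2.140 m²/s²
Energy conservation from release height h to the top (height 2r): mgh = ½mv_top² + mg(2r)
h = v_top²/(2g) + 2r = r/2 + 2r = 5r/2 = 0.5350 m

h = 0.535 m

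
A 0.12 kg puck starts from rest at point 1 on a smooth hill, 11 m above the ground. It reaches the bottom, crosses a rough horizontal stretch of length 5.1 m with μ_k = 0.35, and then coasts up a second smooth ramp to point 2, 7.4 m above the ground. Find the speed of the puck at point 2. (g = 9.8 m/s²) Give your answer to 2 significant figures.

v = 6.0 m/s

Energy at 1: mgh₁ = (0.12)(9.8)(11) = 12.936 J
Friction loss: W_f = μ_k mg d = 2.099 J
At 2: ½mv² + mgh₂ = mgh₁ − W_f
½mv² = 12.936 − 2.099 − 8.7024 = 2.1344 J
v = √(2 × 2.1344/0.12) = 5.964 m/s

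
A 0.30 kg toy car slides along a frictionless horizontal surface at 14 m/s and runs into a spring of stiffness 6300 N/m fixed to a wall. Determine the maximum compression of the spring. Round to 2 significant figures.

x = 0.097 m

All KE is stored as spring PE at maximum compression: ½mv² = ½kx²
x = v√(m/k) = 14 × √(0.30/6300) = 0.09661 m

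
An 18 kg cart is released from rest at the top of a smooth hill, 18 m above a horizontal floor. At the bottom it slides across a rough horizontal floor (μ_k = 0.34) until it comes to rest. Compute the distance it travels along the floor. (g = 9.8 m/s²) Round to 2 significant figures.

d = 53 m

Applying the work–energy principle:
At rest all PE has been dissipated by friction: mgh = μ_k m g d
d = h/μ_k = 18/0.34 = 52.94 m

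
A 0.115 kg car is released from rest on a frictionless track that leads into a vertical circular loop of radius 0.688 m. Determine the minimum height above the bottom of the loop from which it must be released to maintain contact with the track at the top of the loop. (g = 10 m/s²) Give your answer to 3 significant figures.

h = 1.72 m

At the top, for minimum speed gravity alone supplies the centripetal force: mg = mv_top²/r ⇒ v_top² = gr = 6.880 m²/s²
Energy conservation from release height h to the top (height 2r): mgh = ½mv_top² + mg(2r)
h = v_top²/(2g) + 2r = r/2 + 2r = 5r/2 = 1.720 m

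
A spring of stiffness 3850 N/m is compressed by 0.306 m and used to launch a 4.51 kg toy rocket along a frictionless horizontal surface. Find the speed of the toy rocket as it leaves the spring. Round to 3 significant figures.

The toy rocket leaves the spring when the spring is at natural length, so ½kx² = ½mv²
v = x√(k/m) = 0.306 × √(3850/4.51) = 8.941 m/s

v = 8.94 m/s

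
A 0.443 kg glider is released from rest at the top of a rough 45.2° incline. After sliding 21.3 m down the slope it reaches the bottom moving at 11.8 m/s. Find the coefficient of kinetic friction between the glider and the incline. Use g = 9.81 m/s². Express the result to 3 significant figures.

μ_k = 0.534

The energy dissipated by friction is the PE lost minus the KE gained:
mgL sinθ = 65.682 J; ½mv² = 30.842 J
W_f = 65.682 − 30.842 = 34.84 J
μ_k = W_f/(mg cosθ · L) = 34.84/(3.062 × 21.3) = 0.5342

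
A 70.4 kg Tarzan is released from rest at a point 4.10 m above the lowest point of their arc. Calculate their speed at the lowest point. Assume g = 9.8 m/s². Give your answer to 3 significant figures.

v = 8.96 m/s

Energy conservation between the two points: mgh = ½mv²
v = √(2gh) = √(2 × 9.8 × 4.10) = √80.360 = 8.964 m/s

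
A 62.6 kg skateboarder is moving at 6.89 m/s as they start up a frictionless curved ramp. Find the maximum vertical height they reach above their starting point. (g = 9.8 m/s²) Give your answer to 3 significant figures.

Setting KE at the bottom equal to PE gained: ½mv² = mgh
h = v²/(2g) = 6.89²/(2 × 9.8) = 2.422 m

h = 2.42 m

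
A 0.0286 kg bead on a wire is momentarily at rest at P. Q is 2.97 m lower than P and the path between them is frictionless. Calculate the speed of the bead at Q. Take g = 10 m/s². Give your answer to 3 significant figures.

Equating total energy at the two states: mgh = ½mv²
The mass cancels from both sides.
v = √(2gh) = √(2 × 10 × 2.97) = √59.400 = 7.707 m/s

v = 7.71 m/s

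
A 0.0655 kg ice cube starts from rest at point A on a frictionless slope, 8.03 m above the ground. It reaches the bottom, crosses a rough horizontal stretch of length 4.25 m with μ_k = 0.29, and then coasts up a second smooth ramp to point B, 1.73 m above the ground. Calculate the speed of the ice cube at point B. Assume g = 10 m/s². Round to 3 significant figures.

v = 10.1 m/s

Energy at A: mgh₁ = (0.0655)(10)(8.03) = 5.2596 J
Friction loss: W_f = μ_k mg d = 0.8073 J
At B: ½mv² + mgh₂ = mgh₁ − W_f
½mv² = 5.2596 − 0.8073 − 1.1332 = 3.3192 J
v = √(2 × 3.3192/0.0655) = 10.07 m/s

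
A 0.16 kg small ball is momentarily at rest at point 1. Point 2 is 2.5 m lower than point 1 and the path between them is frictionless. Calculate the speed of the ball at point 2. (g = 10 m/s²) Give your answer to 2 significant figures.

v = 7.1 m/s

By conservation of mechanical energy, mgh = ½mv²
v = √(2gh) = √(2 × 10 × 2.5) = √50.000 = 7.071 m/s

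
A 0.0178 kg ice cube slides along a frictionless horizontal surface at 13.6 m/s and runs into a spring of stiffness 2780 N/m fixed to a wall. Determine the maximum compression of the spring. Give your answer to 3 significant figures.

x = 0.0344 m

Conservation of energy between contact and max compression: ½mv² = ½kx²
x = v√(m/k) = 13.6 × √(0.0178/2780) = 0.03441 m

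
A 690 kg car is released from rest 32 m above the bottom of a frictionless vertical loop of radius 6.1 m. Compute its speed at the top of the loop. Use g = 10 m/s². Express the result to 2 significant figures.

v = 20 m/s

Energy conservation: mgh = ½mv_top² + mg(2r)
v_top² = 2g(h − 2r) = 2(10)(32 − 12.20) = 396.0
v_top = 19.90 m/s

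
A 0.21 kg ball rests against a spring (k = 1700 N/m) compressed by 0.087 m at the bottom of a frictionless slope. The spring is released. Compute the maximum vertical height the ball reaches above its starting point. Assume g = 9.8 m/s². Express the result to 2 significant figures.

h = 3.1 m

At maximum height the ball is at rest, so ½kx² = mgh
h = kx²/(2mg) = (1700)(0.087)²/(2 × 0.21 × 9.8) = 3.126 m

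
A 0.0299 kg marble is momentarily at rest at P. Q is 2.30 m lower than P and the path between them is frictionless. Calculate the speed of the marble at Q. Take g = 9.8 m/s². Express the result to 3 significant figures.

v = 6.71 m/s

Mechanical energy is conserved (no friction): mgh = ½mv²
v = √(2gh) = √(2 × 9.8 × 2.30) = √45.080 = 6.714 m/s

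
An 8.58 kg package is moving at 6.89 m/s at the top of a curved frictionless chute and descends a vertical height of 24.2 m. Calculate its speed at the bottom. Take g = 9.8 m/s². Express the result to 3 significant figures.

Equating total energy at the two states: ½mv₀² + mgh = ½mv²
v² = v₀² + 2gh = (6.89)² + 2(9.8)(24.2) = 521.79
v = √521.79 = 22.84 m/s

v = 22.8 m/s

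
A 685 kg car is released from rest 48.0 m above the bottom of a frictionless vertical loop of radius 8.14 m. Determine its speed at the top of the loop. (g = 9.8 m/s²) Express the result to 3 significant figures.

v = 24.9 m/s

Energy conservation: mgh = ½mv_top² + mg(2r)
v_top² = 2g(h − 2r) = 2(9.8)(48.0 − 16.28) = 621.7
v_top = 24.93 m/s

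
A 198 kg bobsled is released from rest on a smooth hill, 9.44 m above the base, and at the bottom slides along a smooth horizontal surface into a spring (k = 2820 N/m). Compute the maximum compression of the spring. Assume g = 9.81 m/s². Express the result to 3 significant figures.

x = 3.61 m

Energy conservation (no friction) from release to max compression: mgh = ½kx²
x = √(2mgh/k) = √(2 × 198 × 9.81 × 9.44 / 2820) = 3.606 m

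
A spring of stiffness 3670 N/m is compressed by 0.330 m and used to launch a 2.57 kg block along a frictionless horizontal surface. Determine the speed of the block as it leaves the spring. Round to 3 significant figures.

The block leaves the spring when the spring is at natural length, so ½kx² = ½mv²
v = x√(k/m) = 0.330 × √(3670/2.57) = 12.47 m/s

v = 12.5 m/s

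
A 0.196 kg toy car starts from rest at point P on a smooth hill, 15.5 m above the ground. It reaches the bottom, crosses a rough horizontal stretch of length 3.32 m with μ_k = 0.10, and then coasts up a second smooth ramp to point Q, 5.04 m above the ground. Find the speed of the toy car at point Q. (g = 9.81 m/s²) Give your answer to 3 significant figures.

v = 14.1 m/s

Energy at P: mgh₁ = (0.196)(9.81)(15.5) = 29.803 J
Friction loss: W_f = μ_k mg d = 0.6384 J
At Q: ½mv² + mgh₂ = mgh₁ − W_f
½mv² = 29.803 − 0.6384 − 9.6907 = 19.474 J
v = √(2 × 19.474/0.196) = 14.10 m/s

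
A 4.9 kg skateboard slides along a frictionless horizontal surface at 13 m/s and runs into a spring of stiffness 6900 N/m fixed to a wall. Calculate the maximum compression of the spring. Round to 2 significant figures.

Conservation of energy between contact and max compression: ½mv² = ½kx²
x = v√(m/k) = 13 × √(4.9/6900) = 0.3464 m

x = 0.35 m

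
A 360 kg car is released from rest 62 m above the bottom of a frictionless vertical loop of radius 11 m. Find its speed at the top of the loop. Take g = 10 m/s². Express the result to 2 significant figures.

Energy conservation: mgh = ½mv_top² + mg(2r)
v_top² = 2g(h − 2r) = 2(10)(62 − 22.00) = 800.0
v_top = 28.28 m/s

v = 28 m/s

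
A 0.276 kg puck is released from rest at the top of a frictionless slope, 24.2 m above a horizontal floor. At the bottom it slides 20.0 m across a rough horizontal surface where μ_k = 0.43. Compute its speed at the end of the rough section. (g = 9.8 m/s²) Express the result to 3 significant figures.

Energy at the top = energy at the end + work done against friction:
mgh = ½mv² + μ_k m g d
W_f = μ_k mg d = (0.43)(0.276)(9.8)(20.0) = 23.26 J
½mv² = mgh − W_f = 65.456 − 23.26 = 42.195 J
v = √(2 × 42.195/0.276) = 17.49 m/s

v = 17.5 m/s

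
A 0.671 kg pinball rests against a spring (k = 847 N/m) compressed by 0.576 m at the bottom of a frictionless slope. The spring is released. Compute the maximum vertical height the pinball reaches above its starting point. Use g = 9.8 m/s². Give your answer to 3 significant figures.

All spring PE becomes gravitational PE at the highest point: ½kx² = mgh
h = kx²/(2mg) = (847)(0.576)²/(2 × 0.671 × 9.8) = 21.37 m

h = 21.4 m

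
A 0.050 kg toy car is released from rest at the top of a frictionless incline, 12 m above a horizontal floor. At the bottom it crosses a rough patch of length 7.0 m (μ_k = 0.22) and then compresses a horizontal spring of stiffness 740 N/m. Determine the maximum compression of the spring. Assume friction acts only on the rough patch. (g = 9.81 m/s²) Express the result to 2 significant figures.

Initial energy: E₁ = mgh = (0.050)(9.81)(12) = 5.8860 J
Friction removes W_f = μ_k mg d = (0.22)(0.050)(9.81)(7.0) = 0.7554 J
Energy reaching the spring: E = 5.8860 − 0.7554 = 5.1306 J
At max compression ½kx² = E ⇒ x = √(2E/k) = √(2 × 5.1306/740) = 0.1178 m

x = 0.12 m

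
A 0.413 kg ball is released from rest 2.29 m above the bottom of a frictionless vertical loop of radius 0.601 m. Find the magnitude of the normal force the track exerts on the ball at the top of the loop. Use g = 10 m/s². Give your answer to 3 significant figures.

Energy from release to top (height 2r): mgh = ½mv_top² + mg(2r)
v_top² = 2g(h − 2r) = 2(10)(2.29 − 1.202) = 21.760 m²/s²
At the top, both N and weight point toward the centre: N + mg = mv_top²/r
N = m(v_top²/r − g) = 0.413(21.760/0.601 − 10) = 10.82 N

N = 10.8 N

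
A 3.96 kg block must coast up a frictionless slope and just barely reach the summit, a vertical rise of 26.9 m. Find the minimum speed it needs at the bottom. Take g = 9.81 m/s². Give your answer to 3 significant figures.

At the top it is momentarily at rest, so all KE converts to PE: ½mv² = mgh
v = √(2gh) = √(2 × 9.81 × 26.9) = 22.97 m/s

v = 23.0 m/s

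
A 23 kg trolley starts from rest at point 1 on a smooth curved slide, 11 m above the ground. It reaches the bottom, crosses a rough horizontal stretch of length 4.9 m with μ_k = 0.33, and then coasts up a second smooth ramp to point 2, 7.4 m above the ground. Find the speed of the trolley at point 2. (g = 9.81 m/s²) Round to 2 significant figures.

Energy at 1: mgh₁ = (23)(9.81)(11) = 2481.9 J
Friction loss: W_f = μ_k mg d = 364.8 J
At 2: ½mv² + mgh₂ = mgh₁ − W_f
½mv² = 2481.9 − 364.8 − 1669.7 = 447.42 J
v = √(2 × 447.42/23) = 6.238 m/s

v = 6.2 m/s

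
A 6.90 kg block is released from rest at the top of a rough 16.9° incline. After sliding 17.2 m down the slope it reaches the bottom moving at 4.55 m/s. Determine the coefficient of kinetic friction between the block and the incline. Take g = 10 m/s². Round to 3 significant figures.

μ_k = 0.241

The energy dissipated by friction is the PE lost minus the KE gained:
mgL sinθ = 345.01 J; ½mv² = 71.424 J
W_f = 345.01 − 71.424 = 273.6 J
μ_k = W_f/(mg cosθ · L) = 273.6/(66.02 × 17.2) = 0.2409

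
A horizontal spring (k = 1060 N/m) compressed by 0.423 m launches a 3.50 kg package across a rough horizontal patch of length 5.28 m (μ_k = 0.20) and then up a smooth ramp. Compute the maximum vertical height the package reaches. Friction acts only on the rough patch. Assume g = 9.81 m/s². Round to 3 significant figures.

h = 1.71 m

Spring energy: E₀ = ½kx² = ½(1060)(0.423)² = 94.832 J
Friction: W_f = μ_k mg d = (0.20)(3.50)(9.81)(5.28) = 36.26 J
Energy at base of ramp: E = 94.832 − 36.26 = 58.575 J
At max height all remaining energy is PE: mgh = E ⇒ h = E/(mg) = 58.575/(3.50 × 9.81) = 1.706 m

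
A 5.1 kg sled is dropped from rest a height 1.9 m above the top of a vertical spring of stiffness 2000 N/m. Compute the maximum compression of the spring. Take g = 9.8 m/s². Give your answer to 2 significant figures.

Take the reference level at the top of the uncompressed spring. At max compression the sled has fallen H + x and is momentarily at rest:
mg(H + x) = ½kx²
½(2000)x² − (5.1)(9.8)x − (5.1)(9.8)(1.9) = 0
1000x² − 49.98x − 94.96 = 0
x = [49.98 + √(2498 + 379848)]/(2 × 1000) = 0.3342 m

x = 0.33 m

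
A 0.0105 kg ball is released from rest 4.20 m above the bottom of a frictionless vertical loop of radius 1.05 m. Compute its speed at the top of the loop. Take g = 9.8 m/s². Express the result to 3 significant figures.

Energy conservation: mgh = ½mv_top² + mg(2r)
v_top² = 2g(h − 2r) = 2(9.8)(4.20 − 2.100) = 41.16
v_top = 6.416 m/s

v = 6.42 m/s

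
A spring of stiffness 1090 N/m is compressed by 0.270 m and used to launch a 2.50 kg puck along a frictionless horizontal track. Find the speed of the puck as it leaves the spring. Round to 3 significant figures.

Spring PE converts entirely to kinetic energy: ½kx² = ½mv²
v = x√(k/m) = 0.270 × √(1090/2.50) = 5.638 m/s

v = 5.64 m/s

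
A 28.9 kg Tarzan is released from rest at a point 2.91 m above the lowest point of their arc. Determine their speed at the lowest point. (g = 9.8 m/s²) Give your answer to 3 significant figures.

v = 7.55 m/s

By conservation of mechanical energy, mgh = ½mv²
v = √(2gh) = √(2 × 9.8 × 2.91) = √57.036 = 7.552 m/s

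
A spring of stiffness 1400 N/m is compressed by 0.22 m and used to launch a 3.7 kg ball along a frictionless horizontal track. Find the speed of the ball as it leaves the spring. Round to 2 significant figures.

Conservation of energy: ½kx² = ½mv²
v = x√(k/m) = 0.22 × √(1400/3.7) = 4.279 m/s

v = 4.3 m/s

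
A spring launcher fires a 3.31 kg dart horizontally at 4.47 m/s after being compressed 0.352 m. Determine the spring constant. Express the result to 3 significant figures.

Spring PE at full compression equals KE at release: ½kx² = ½mv²
k = mv²/x² = (3.31)(4.47)²/(0.352)² = 533.8 N/m

k = 534 N/m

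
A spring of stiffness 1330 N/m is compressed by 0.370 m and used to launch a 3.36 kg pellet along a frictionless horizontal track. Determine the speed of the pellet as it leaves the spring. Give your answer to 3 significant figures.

v = 7.36 m/s

Conservation of energy: ½kx² = ½mv²
v = x√(k/m) = 0.370 × √(1330/3.36) = 7.361 m/s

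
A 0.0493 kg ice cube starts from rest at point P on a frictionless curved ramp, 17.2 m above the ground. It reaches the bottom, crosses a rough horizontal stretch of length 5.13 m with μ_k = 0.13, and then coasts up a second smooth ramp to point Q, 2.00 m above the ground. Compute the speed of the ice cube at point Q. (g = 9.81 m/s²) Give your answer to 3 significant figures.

Energy at P: mgh₁ = (0.0493)(9.81)(17.2) = 8.3185 J
Friction loss: W_f = μ_k mg d = 0.3225 J
At Q: ½mv² + mgh₂ = mgh₁ − W_f
½mv² = 8.3185 − 0.3225 − 0.96727 = 7.0287 J
v = √(2 × 7.0287/0.0493) = 16.89 m/s

v = 16.9 m/s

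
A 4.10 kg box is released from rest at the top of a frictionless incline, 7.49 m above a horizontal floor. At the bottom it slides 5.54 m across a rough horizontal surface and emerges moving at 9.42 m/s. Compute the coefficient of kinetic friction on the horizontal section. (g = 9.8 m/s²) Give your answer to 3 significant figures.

μ_k = 0.535

Applying the work–energy principle:
mgh = ½mv² + μ_k m g d
mgh = 300.95 J; ½mv² = 181.91 J
W_f = 300.95 − 181.91 = 119.0 J
μ_k = W_f/(mg·d) = 119.0/(40.18 × 5.54) = 0.5348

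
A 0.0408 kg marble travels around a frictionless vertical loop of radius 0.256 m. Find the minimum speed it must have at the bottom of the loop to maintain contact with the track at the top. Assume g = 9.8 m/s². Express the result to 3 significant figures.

v = 3.54 m/s

At the top: mg = mv_top²/r ⇒ v_top² = gr = 2.509 m²/s²
Energy from bottom to top (height 2r): ½mv_bot² = ½mv_top² + mg(2r)
v_bot² = gr + 4gr = 5gr = 12.54
v_bot = √(5gr) = 3.542 m/s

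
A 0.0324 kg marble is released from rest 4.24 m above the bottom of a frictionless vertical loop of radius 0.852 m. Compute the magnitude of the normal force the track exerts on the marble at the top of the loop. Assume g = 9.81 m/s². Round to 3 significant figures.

N = 1.57 N

Energy from release to top (height 2r): mgh = ½mv_top² + mg(2r)
v_top² = 2g(h − 2r) = 2(9.81)(4.24 − 1.704) = 49.756 m²/s²
At the top, both N and weight point toward the centre: N + mg = mv_top²/r
N = m(v_top²/r − g) = 0.0324(49.756/0.852 − 9.81) = 1.574 N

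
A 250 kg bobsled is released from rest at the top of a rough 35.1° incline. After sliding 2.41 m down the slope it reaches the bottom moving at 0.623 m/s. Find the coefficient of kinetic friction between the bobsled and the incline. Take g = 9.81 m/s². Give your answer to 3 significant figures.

μ_k = 0.693

The energy dissipated by friction is the PE lost minus the KE gained:
mgL sinθ = 3398.6 J; ½mv² = 48.516 J
W_f = 3398.6 − 48.516 = 3350 J
μ_k = W_f/(mg cosθ · L) = 3350/(2007 × 2.41) = 0.6928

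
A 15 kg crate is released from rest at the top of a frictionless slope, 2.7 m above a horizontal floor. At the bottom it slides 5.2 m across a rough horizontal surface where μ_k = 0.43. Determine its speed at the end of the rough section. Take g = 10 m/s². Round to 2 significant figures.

Energy at the top = energy at the end + work done against friction:
mgh = ½mv² + μ_k m g d
W_f = μ_k mg d = (0.43)(15)(10)(5.2) = 335.4 J
½mv² = mgh − W_f = 405.00 − 335.4 = 69.600 J
v = √(2 × 69.600/15) = 3.046 m/s

v = 3.0 m/s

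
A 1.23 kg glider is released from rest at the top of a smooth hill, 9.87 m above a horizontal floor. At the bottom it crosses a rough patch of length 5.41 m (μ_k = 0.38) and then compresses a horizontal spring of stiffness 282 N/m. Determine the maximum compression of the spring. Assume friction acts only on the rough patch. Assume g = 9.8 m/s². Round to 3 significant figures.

Initial energy: E₁ = mgh = (1.23)(9.8)(9.87) = 118.97 J
Friction removes W_f = μ_k mg d = (0.38)(1.23)(9.8)(5.41) = 24.78 J
Energy reaching the spring: E = 118.97 − 24.78 = 94.192 J
At max compression ½kx² = E ⇒ x = √(2E/k) = √(2 × 94.192/282) = 0.8173 m

x = 0.817 m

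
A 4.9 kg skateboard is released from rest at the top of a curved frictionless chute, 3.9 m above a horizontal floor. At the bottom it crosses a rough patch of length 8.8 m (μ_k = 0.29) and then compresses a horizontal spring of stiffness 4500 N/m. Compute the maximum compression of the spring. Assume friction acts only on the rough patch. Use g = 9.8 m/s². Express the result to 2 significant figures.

Initial energy: E₁ = mgh = (4.9)(9.8)(3.9) = 187.28 J
Friction removes W_f = μ_k mg d = (0.29)(4.9)(9.8)(8.8) = 122.5 J
Energy reaching the spring: E = 187.28 − 122.5 = 64.731 J
At max compression ½kx² = E ⇒ x = √(2E/k) = √(2 × 64.731/4500) = 0.1696 m

x = 0.17 m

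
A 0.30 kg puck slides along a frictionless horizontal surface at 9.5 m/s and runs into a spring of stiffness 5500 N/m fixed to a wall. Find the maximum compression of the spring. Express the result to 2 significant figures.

All KE is stored as spring PE at maximum compression: ½mv² = ½kx²
x = v√(m/k) = 9.5 × √(0.30/5500) = 0.07016 m

x = 0.070 m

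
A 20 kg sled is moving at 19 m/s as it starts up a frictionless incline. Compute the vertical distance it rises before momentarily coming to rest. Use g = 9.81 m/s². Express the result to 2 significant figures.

h = 18 m

Setting KE at the bottom equal to PE gained: ½mv² = mgh
h = v²/(2g) = 19²/(2 × 9.81) = 18.40 m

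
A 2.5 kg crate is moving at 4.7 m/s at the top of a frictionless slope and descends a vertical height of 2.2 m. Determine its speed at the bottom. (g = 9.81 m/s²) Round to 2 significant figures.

v = 8.1 m/s

Energy conservation between the two points: ½mv₀² + mgh = ½mv²
v² = v₀² + 2gh = (4.7)² + 2(9.81)(2.2) = 65.254
v = √65.254 = 8.078 m/s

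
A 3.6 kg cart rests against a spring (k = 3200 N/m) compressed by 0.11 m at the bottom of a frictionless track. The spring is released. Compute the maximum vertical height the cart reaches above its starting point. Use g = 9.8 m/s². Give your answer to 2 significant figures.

h = 0.55 m

At maximum height the cart is at rest, so ½kx² = mgh
h = kx²/(2mg) = (3200)(0.11)²/(2 × 3.6 × 9.8) = 0.5488 m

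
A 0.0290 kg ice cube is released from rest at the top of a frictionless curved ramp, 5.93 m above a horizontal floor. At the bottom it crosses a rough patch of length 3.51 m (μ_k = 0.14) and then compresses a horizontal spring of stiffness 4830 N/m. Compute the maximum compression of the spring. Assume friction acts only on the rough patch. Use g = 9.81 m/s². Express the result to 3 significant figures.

x = 0.0253 m

Initial energy: E₁ = mgh = (0.0290)(9.81)(5.93) = 1.6870 J
Friction removes W_f = μ_k mg d = (0.14)(0.0290)(9.81)(3.51) = 0.1398 J
Energy reaching the spring: E = 1.6870 − 0.1398 = 1.5472 J
At max compression ½kx² = E ⇒ x = √(2E/k) = √(2 × 1.5472/4830) = 0.02531 m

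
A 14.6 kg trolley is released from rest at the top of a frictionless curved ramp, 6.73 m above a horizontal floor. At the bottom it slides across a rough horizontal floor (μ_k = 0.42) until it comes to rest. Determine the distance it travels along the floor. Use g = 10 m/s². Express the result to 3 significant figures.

Energy bookkeeping (friction removes W_f = μ_k N d):
At rest all PE has been dissipated by friction: mgh = μ_k m g d
d = h/μ_k = 6.73/0.42 = 16.02 m

d = 16.0 m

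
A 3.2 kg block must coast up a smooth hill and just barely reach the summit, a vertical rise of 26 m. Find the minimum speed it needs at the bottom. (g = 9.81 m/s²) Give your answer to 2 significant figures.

v = 23 m/s

At the top it is momentarily at rest, so all KE converts to PE: ½mv² = mgh
v = √(2gh) = √(2 × 9.81 × 26) = 22.59 m/s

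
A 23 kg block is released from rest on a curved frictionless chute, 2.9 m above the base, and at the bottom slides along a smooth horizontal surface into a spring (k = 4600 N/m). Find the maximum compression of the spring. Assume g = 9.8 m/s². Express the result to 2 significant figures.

Gravitational PE at the top equals spring PE at max compression: mgh = ½kx²
x = √(2mgh/k) = √(2 × 23 × 9.8 × 2.9 / 4600) = 0.5331 m

x = 0.53 m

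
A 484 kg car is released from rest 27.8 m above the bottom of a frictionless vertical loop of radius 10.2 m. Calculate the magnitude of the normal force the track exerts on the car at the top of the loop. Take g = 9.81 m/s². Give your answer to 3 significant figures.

N = 2140 N

Energy from release to top (height 2r): mgh = ½mv_top² + mg(2r)
v_top² = 2g(h − 2r) = 2(9.81)(27.8 − 20.40) = 145.19 m²/s²
At the top, both N and weight point toward the centre: N + mg = mv_top²/r
N = m(v_top²/r − g) = 484(145.19/10.2 − 9.81) = 2141 N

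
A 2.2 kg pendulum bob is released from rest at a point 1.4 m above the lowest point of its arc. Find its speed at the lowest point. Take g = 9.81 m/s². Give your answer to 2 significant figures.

v = 5.2 m/s

By conservation of mechanical energy, mgh = ½mv²
The mass cancels from both sides.
v = √(2gh) = √(2 × 9.81 × 1.4) = √27.468 = 5.241 m/s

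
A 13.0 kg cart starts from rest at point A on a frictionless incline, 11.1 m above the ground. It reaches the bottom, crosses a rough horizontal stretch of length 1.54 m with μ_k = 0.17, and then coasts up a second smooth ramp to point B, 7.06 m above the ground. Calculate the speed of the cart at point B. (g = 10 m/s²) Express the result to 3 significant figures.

v = 8.69 m/s

Energy at A: mgh₁ = (13.0)(10)(11.1) = 1443.0 J
Friction loss: W_f = μ_k mg d = 34.03 J
At B: ½mv² + mgh₂ = mgh₁ − W_f
½mv² = 1443.0 − 34.03 − 917.80 = 491.17 J
v = √(2 × 491.17/13.0) = 8.693 m/s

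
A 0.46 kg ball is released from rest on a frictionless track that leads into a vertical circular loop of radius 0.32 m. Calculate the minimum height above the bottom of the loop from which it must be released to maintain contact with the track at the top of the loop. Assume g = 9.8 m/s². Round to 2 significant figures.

At the top, for minimum speed gravity alone supplies the centripetal force: mg = mv_top²/r ⇒ v_top² = gr = 3.136 m²/s²
Energy conservation from release height h to the top (height 2r): mgh = ½mv_top² + mg(2r)
h = v_top²/(2g) + 2r = r/2 + 2r = 5r/2 = 0.8000 m

h = 0.80 m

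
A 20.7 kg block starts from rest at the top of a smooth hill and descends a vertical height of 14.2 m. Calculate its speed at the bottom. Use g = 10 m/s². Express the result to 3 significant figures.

By conservation of mechanical energy, mgh = ½mv²
v = √(2gh) = √(2 × 10 × 14.2) = √284.00 = 16.85 m/s

v = 16.9 m/s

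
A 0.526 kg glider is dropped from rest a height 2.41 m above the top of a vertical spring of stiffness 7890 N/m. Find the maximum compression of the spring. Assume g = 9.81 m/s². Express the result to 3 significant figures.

Measuring PE from the top of the relaxed spring, at max compression the glider has dropped H + x with zero KE, so:
mg(H + x) = ½kx²
½(7890)x² − (0.526)(9.81)x − (0.526)(9.81)(2.41) = 0
3945x² − 5.160x − 12.44 = 0
x = [5.160 + √(26.63 + 196236)]/(2 × 3945) = 0.05680 m

x = 0.0568 m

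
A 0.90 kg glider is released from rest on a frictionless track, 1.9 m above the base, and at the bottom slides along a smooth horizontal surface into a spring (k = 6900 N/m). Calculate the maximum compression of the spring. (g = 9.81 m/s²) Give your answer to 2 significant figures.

x = 0.070 m

Gravitational PE at the top equals spring PE at max compression: mgh = ½kx²
x = √(2mgh/k) = √(2 × 0.90 × 9.81 × 1.9 / 6900) = 0.06973 m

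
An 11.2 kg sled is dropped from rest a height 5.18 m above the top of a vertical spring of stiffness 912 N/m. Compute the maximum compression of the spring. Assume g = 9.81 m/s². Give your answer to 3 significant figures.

x = 1.24 m

Measuring PE from the top of the relaxed spring, at max compression the sled has dropped H + x with zero KE, so:
mg(H + x) = ½kx²
½(912)x² − (11.2)(9.81)x − (11.2)(9.81)(5.18) = 0
456.0x² − 109.9x − 569.1 = 0
x = [109.9 + √(12072 + 1.0381e+06)]/(2 × 456.0) = 1.244 m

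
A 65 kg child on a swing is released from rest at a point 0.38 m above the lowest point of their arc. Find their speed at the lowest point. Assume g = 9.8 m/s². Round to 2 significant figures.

v = 2.7 m/s

Equating total energy at the two states: mgh = ½mv²
The mass cancels from both sides.
v = √(2gh) = √(2 × 9.8 × 0.38) = √7.4480 = 2.729 m/s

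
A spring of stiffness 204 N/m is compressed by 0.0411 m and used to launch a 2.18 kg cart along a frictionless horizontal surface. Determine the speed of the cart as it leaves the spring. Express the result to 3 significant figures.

v = 0.398 m/s

Conservation of energy: ½kx² = ½mv²
v = x√(k/m) = 0.0411 × √(204/2.18) = 0.3976 m/s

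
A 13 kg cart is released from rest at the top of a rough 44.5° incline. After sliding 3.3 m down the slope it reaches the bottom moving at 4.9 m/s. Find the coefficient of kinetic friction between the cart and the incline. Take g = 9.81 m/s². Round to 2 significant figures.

mgh = ½mv² + μ_k (mg cosθ) L, with h = L sinθ
mgL sinθ = 294.98 J; ½mv² = 156.07 J
W_f = 294.98 − 156.07 = 138.9 J
μ_k = W_f/(mg cosθ · L) = 138.9/(90.96 × 3.3) = 0.4628

μ_k = 0.46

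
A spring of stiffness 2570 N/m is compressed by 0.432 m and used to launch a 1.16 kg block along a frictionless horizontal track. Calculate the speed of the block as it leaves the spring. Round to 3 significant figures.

The block leaves the spring when the spring is at natural length, so ½kx² = ½mv²
v = x√(k/m) = 0.432 × √(2570/1.16) = 20.33 m/s

v = 20.3 m/s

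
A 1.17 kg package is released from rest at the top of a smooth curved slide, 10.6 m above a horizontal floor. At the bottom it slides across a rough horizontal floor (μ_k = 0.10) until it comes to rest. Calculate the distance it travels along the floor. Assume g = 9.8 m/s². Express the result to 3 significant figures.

Energy bookkeeping (friction removes W_f = μ_k N d):
At rest all PE has been dissipated by friction: mgh = μ_k m g d
d = h/μ_k = 10.6/0.10 = 106.0 m

d = 106 m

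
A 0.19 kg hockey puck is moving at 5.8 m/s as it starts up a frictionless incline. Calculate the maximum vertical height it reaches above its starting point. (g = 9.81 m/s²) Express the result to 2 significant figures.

By energy conservation, ½mv² = mgh
h = v²/(2g) = 5.8²/(2 × 9.81) = 1.715 m

h = 1.7 m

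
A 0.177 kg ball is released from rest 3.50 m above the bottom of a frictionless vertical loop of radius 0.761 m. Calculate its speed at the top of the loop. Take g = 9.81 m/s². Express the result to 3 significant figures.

Energy conservation: mgh = ½mv_top² + mg(2r)
v_top² = 2g(h − 2r) = 2(9.81)(3.50 − 1.522) = 38.81
v_top = 6.230 m/s

v = 6.23 m/s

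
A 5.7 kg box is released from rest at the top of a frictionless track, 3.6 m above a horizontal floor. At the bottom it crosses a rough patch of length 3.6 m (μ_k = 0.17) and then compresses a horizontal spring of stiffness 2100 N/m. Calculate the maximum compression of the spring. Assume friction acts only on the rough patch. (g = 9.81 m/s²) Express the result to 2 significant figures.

Initial energy: E₁ = mgh = (5.7)(9.81)(3.6) = 201.30 J
Friction removes W_f = μ_k mg d = (0.17)(5.7)(9.81)(3.6) = 34.22 J
Energy reaching the spring: E = 201.30 − 34.22 = 167.08 J
At max compression ½kx² = E ⇒ x = √(2E/k) = √(2 × 167.08/2100) = 0.3989 m

x = 0.40 m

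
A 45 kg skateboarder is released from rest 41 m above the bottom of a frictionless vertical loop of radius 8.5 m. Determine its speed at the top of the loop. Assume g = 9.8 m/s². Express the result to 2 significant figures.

Energy conservation: mgh = ½mv_top² + mg(2r)
v_top² = 2g(h − 2r) = 2(9.8)(41 − 17.00) = 470.4
v_top = 21.69 m/s

v = 22 m/s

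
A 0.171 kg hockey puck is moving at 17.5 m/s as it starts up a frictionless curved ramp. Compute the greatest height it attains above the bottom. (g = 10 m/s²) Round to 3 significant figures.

By energy conservation, ½mv² = mgh
h = v²/(2g) = 17.5²/(2 × 10) = 15.31 m

h = 15.3 m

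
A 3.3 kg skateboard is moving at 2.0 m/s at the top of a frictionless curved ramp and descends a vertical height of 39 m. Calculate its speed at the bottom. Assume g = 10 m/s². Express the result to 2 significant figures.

By conservation of mechanical energy, ½mv₀² + mgh = ½mv²
v² = v₀² + 2gh = (2.0)² + 2(10)(39) = 784.00
v = √784.00 = 28.00 m/s

v = 28 m/s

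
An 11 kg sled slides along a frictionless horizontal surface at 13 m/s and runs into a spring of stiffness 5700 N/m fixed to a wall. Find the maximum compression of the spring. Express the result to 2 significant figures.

Conservation of energy between contact and max compression: ½mv² = ½kx²
x = v√(m/k) = 13 × √(11/5700) = 0.5711 m

x = 0.57 m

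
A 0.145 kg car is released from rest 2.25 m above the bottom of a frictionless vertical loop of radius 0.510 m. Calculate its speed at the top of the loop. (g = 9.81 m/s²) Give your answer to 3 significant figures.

v = 4.91 m/s

Energy conservation: mgh = ½mv_top² + mg(2r)
v_top² = 2g(h − 2r) = 2(9.81)(2.25 − 1.020) = 24.13
v_top = 4.912 m/s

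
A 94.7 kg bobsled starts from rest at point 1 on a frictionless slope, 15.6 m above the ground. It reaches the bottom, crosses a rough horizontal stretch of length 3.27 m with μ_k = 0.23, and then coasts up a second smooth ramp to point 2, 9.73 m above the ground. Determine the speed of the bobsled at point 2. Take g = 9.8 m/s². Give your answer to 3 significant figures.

v = 10.0 m/s

Energy at 1: mgh₁ = (94.7)(9.8)(15.6) = 14478 J
Friction loss: W_f = μ_k mg d = 698.0 J
At 2: ½mv² + mgh₂ = mgh₁ − W_f
½mv² = 14478 − 698.0 − 9030.0 = 4749.7 J
v = √(2 × 4749.7/94.7) = 10.02 m/s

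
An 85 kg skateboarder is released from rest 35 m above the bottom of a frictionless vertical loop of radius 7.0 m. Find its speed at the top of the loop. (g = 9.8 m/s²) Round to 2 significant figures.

v = 20 m/s

Energy conservation: mgh = ½mv_top² + mg(2r)
v_top² = 2g(h − 2r) = 2(9.8)(35 − 14.00) = 411.6
v_top = 20.29 m/s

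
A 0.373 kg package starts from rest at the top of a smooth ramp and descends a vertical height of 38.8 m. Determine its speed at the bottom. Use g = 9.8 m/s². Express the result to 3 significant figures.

Energy conservation between the two points: mgh = ½mv²
The mass cancels from both sides.
v = √(2gh) = √(2 × 9.8 × 38.8) = √760.48 = 27.58 m/s

v = 27.6 m/s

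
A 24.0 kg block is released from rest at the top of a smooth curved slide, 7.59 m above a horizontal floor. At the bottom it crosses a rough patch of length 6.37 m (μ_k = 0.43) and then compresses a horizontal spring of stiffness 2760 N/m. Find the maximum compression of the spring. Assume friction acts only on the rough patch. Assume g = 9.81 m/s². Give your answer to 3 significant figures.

x = 0.910 m

Initial energy: E₁ = mgh = (24.0)(9.81)(7.59) = 1787.0 J
Friction removes W_f = μ_k mg d = (0.43)(24.0)(9.81)(6.37) = 644.9 J
Energy reaching the spring: E = 1787.0 − 644.9 = 1142.1 J
At max compression ½kx² = E ⇒ x = √(2E/k) = √(2 × 1142.1/2760) = 0.9097 m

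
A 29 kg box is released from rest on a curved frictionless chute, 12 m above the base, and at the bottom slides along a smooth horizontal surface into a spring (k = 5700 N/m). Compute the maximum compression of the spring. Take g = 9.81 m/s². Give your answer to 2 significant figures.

x = 1.1 m

Gravitational PE at the top equals spring PE at max compression: mgh = ½kx²
x = √(2mgh/k) = √(2 × 29 × 9.81 × 12 / 5700) = 1.094 m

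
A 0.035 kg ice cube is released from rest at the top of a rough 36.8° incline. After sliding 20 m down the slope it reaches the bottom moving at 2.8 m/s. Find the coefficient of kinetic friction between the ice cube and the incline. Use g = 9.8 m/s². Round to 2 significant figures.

μ_k = 0.72

Energy balance down the incline: mg L sinθ − ½mv² = μ_k (mg cosθ) L
mgL sinθ = 4.1093 J; ½mv² = 0.13720 J
W_f = 4.1093 − 0.13720 = 3.972 J
μ_k = W_f/(mg cosθ · L) = 3.972/(0.2747 × 20) = 0.7231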